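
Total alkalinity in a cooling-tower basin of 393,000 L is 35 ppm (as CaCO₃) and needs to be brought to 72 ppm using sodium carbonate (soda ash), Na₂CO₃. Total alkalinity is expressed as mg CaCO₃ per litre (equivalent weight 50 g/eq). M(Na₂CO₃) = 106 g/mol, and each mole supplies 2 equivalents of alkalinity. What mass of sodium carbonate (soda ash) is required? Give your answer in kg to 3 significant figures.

Alkalinity to add: (72 − 35) = 37 mg/L as CaCO₃ × 393,000 L = 14,540 g as CaCO₃.
Equivalents: 14,540 g ÷ 50 g/eq = 290.8 eq.
Each mole of Na₂CO₃ supplies 2 eq, so 290.8 / 2 = 145.4 mol.
Mass: 145.4 mol × 106 g/mol = 15,410 g.

15.4 kg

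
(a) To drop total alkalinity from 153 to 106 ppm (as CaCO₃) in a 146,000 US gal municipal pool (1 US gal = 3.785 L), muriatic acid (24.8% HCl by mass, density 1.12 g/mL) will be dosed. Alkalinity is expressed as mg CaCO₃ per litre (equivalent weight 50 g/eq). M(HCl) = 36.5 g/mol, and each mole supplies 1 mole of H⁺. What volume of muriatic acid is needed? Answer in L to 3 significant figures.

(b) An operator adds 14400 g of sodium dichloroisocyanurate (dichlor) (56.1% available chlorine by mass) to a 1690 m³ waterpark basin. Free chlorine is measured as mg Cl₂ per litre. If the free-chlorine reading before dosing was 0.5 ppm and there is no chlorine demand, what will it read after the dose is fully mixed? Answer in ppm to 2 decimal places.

(a) 68.3 L; (b) 5.28 ppm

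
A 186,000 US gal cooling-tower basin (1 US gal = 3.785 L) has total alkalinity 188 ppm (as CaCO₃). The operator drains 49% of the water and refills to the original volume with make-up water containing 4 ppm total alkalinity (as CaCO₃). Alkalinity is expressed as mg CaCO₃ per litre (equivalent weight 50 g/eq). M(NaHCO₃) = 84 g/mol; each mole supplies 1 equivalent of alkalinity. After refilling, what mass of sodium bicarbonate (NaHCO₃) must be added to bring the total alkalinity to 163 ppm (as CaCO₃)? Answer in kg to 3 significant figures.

Volume: 186,000 US gal × 3.785 L/gal = 704,010 L.
After draining 49% and refilling: 188 × 0.51 + 4 × 0.49 = 97.84 ppm.
Deficit to target: 163 − 97.84 = 65.16 mg/L.
As CaCO₃: 65.16 mg/L × 704,010 L = 45,870 g; ÷ 50 g/eq ÷ 1 = 917.5 mol NaHCO₃.
Mass: 917.5 × 84 = 77,070 g.

77.1 kg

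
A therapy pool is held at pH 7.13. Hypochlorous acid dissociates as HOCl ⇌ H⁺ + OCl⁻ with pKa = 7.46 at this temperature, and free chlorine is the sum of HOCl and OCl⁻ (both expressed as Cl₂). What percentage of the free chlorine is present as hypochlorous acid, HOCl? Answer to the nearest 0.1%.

[OCl⁻]/[HOCl] = 10^(pH − pKa) = 10^(7.13 − 7.46) = 10^-0.33 = 0.4677.
Fraction as HOCl = 1 / (1 + 0.4677) = 0.6813.

68.1%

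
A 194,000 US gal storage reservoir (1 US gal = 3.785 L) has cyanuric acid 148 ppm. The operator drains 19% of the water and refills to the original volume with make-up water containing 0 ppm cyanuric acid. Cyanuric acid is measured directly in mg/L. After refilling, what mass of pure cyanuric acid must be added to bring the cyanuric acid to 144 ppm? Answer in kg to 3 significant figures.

Volume: 194,000 US gal × 3.785 L/gal = 734,290 L.
After draining 19% and refilling: 148 × 0.81 + 0 × 0.19 = 119.88 ppm.
Deficit to target: 144 − 119.88 = 24.12 mg/L.
Mass: 24.12 mg/L × 734,290 L = 17,710 g cyanuric acid.

17.7 kg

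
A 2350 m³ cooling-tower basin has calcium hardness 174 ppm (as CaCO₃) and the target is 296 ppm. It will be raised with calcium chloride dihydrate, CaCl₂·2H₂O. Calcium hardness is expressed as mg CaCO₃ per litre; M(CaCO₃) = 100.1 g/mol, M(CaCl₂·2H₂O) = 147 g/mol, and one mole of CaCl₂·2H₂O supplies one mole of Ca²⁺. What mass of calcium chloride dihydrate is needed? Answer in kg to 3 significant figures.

Volume: 2350 m³ = 2,350,000 L.
Hardness to add: (296 − 174) = 122 mg/L as CaCO₃ × 2,350,000 L = 286,700 g as CaCO₃.
Moles of Ca²⁺ (1 mol Ca²⁺ ≡ 1 mol CaCO₃): 286,700 / 100.1 g/mol = 2864 mol.
Mass of CaCl₂·2H₂O: 2864 × 147 = 421,000 g.

421 kg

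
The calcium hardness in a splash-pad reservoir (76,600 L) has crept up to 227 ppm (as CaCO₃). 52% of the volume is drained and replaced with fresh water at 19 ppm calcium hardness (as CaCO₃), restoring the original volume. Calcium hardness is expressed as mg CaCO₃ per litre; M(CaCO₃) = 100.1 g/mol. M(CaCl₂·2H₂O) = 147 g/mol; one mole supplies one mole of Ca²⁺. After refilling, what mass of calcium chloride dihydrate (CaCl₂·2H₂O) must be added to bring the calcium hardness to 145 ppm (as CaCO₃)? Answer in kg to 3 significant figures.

After draining 52% and refilling: 227 × 0.48 + 19 × 0.52 = 118.84 ppm.
Deficit to target: 145 − 118.84 = 26.16 mg/L.
As CaCO₃: 26.16 mg/L × 76,600 L = 2004 g; ÷ 100.1 = 20.02 mol Ca²⁺.
Mass: 20.02 × 147 = 2943 g.

2.94 kg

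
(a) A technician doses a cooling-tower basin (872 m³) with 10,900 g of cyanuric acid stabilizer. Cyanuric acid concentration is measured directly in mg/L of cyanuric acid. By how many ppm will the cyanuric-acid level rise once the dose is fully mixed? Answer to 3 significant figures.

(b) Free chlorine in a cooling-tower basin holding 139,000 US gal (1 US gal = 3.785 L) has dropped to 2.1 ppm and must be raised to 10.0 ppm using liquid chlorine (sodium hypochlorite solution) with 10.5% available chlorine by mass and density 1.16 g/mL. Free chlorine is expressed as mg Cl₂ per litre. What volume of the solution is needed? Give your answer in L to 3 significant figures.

(a) 12.5 ppm; (b) 34.1 L

(a) Volume: 872 m³ = 872,000 L.
(a) Rise: 10,900 g / 872,000 L × 1000 = 12.5 mg/L.

(b) Volume: 139,000 US gal × 3.785 L/gal = 526,115 L.
(b) Chlorine deficit: 10.0 − 2.1 = 7.9 ppm = 7.9 mg/L as Cl₂.
(b) Cl₂ equivalent needed: 7.9 mg/L × 526,115 L = 4,156,000 mg = 4156 g.
(b) Product at 10.5% available chlorine: 4156 / 0.105 = 39,580 g.
(b) Volume at density 1.16 g/mL: 39,580 g ÷ 1.16 g/mL = 34,120 mL.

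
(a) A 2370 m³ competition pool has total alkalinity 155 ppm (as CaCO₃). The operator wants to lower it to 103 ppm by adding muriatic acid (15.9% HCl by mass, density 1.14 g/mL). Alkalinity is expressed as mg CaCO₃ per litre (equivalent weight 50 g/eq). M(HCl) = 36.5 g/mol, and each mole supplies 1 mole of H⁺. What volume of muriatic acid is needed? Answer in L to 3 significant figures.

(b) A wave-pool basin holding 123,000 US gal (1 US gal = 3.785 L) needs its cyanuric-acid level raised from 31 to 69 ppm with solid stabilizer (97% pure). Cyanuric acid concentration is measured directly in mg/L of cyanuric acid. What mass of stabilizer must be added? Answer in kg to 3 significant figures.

(a) Volume: 2370 m³ = 2,370,000 L.
(a) Alkalinity to neutralize: (155 − 103) = 52 mg/L as CaCO₃ × 2,370,000 L = 123,200 g as CaCO₃.
(a) Equivalents of H⁺ required: 123,200 ÷ 50 g/eq = 2465 eq = 2465 mol HCl.
(a) Mass of HCl: 2465 × 36.5 = 89,970 g.
(a) Mass of 15.9% solution: 89,970 / 0.159 = 565,800 g.
(a) Volume: 565,800 g ÷ 1.14 g/mL = 496,300 mL.

(b) Volume: 123,000 US gal × 3.785 L/gal = 465,555 L.
(b) CYA to add: (69 − 31) = 38 mg/L × 465,555 L = 17,690 g cyanuric acid.
(b) At 97% purity: 17,690 / 0.97 = 18,240 g product.

(a) 496 L; (b) 18.2 kg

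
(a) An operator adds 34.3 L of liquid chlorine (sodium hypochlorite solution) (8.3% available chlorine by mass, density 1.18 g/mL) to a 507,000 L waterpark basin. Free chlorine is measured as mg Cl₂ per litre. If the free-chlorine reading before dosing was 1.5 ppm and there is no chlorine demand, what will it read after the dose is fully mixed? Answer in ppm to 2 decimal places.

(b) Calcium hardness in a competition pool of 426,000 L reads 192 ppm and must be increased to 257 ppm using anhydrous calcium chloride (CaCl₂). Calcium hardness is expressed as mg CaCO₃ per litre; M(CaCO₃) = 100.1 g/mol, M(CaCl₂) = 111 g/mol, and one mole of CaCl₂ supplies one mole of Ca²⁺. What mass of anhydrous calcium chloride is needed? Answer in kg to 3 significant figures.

(a) 8.13 ppm; (b) 30.7 kg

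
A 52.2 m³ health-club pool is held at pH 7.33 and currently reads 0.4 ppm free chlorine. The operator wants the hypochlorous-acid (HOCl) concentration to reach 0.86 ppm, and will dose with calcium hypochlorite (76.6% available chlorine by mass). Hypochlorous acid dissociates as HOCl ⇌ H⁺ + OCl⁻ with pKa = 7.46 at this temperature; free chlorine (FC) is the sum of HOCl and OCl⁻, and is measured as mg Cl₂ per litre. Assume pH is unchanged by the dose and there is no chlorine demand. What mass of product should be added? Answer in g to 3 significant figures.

Volume: 52.2 m³ = 52,200 L.
[OCl⁻]/[HOCl] = 10^(pH − pKa) = 10^(7.33 − 7.46) = 0.7413; fraction as HOCl = 1/(1 + 0.7413) = 0.5743.
Free chlorine required for 0.86 ppm HOCl: 0.86 / 0.5743 = 1.498 ppm.
FC to add: 1.498 − 0.4 = 1.098 mg/L as Cl₂.
Cl₂ equivalent: 1.098 mg/L × 52,200 L = 57.29 g.
Product at 76.6% available Cl: 57.29 / 0.766 = 74.79 g.

74.8 g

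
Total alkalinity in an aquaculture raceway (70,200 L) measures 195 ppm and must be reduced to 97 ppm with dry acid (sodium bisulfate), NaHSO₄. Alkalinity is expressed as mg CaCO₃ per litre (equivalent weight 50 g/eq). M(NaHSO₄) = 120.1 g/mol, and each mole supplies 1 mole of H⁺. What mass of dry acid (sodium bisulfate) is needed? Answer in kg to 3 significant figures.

Alkalinity to neutralize: (195 − 97) = 98 mg/L as CaCO₃ × 70,200 L = 6880 g as CaCO₃.
Equivalents of H⁺ required: 6880 ÷ 50 g/eq = 137.6 eq = 137.6 mol NaHSO₄.
Mass of NaHSO₄: 137.6 × 120.1 = 16,520 g.

16.5 kg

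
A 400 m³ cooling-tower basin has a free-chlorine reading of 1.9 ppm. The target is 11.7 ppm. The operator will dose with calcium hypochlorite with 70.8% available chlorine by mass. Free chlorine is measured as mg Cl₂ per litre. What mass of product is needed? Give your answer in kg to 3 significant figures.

Volume: 400 m³ = 400,000 L.
Chlorine deficit: 11.7 − 1.9 = 9.8 ppm = 9.8 mg/L as Cl₂.
Cl₂ equivalent needed: 9.8 mg/L × 400,000 L = 3,920,000 mg = 3920 g.
Product at 70.8% available chlorine: 3920 / 0.708 = 5537 g.

5.54 kg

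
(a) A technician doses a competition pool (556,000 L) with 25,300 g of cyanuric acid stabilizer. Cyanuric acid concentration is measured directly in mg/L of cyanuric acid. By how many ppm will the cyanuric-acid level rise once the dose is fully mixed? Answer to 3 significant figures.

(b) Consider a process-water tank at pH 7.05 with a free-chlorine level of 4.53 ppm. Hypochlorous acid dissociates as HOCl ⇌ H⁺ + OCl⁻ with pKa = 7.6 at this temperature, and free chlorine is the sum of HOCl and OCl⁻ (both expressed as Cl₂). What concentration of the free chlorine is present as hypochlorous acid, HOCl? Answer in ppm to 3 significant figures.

(a) 45.5 ppm; (b) 3.53 ppm

(a) Rise: 25,300 g / 556,000 L × 1000 = 45.5 mg/L.

(b) [OCl⁻]/[HOCl] = 10^(pH − pKa) = 10^(7.05 − 7.6) = 10^-0.55 = 0.2818.
(b) Fraction as HOCl = 1 / (1 + 0.2818) = 0.7801.
(b) HOCl = 0.7801 × 4.53 ppm = 3.534 ppm.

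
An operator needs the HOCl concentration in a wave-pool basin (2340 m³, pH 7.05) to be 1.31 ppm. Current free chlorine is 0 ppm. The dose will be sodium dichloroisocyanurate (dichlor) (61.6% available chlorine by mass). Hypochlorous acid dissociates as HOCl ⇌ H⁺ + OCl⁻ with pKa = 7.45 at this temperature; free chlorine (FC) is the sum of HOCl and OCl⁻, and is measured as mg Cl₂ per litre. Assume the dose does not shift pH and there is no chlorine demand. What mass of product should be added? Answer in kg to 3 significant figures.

6.96 kg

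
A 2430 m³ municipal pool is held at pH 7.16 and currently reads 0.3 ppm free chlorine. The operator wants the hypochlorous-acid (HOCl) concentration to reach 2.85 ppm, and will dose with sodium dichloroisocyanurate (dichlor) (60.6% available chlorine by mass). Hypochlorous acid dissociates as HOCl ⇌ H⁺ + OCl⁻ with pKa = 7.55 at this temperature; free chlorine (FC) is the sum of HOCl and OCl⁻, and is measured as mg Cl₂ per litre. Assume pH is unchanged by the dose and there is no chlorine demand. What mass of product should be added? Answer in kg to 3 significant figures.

Volume: 2430 m³ = 2,430,000 L.
[OCl⁻]/[HOCl] = 10^(pH − pKa) = 10^(7.16 − 7.55) = 0.4074; fraction as HOCl = 1/(1 + 0.4074) = 0.7105.
Free chlorine required for 2.85 ppm HOCl: 2.85 / 0.7105 = 4.011 ppm.
FC to add: 4.011 − 0.3 = 3.711 mg/L as Cl₂.
Cl₂ equivalent: 3.711 mg/L × 2,430,000 L = 9018 g.
Product at 60.6% available Cl: 9018 / 0.606 = 14,880 g.

14.9 kg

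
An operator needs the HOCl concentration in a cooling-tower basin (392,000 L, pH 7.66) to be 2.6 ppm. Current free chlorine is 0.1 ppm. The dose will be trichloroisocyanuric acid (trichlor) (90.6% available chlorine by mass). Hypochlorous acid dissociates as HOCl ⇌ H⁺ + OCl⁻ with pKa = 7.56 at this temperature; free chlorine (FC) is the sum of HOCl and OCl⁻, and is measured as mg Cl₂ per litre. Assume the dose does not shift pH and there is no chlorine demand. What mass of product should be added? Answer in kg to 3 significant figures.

2.50 kg

[OCl⁻]/[HOCl] = 10^(pH − pKa) = 10^(7.66 − 7.56) = 1.259; fraction as HOCl = 1/(1 + 1.259) = 0.4427.
Free chlorine required for 2.6 ppm HOCl: 2.6 / 0.4427 = 5.873 ppm.
FC to add: 5.873 − 0.1 = 5.773 mg/L as Cl₂.
Cl₂ equivalent: 5.773 mg/L × 392,000 L = 2263 g.
Product at 90.6% available Cl: 2263 / 0.906 = 2498 g.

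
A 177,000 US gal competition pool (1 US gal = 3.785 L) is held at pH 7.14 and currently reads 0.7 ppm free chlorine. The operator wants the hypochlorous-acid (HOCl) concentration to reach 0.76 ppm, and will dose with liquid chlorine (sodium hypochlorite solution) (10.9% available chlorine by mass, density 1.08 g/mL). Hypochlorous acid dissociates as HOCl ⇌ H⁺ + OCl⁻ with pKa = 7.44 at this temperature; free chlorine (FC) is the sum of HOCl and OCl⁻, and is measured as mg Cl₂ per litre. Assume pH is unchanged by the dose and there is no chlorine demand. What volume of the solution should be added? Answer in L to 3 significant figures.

Volume: 177,000 US gal × 3.785 L/gal = 669,945 L.
[OCl⁻]/[HOCl] = 10^(pH − pKa) = 10^(7.14 − 7.44) = 0.5012; fraction as HOCl = 1/(1 + 0.5012) = 0.6661.
Free chlorine required for 0.76 ppm HOCl: 0.76 / 0.6661 = 1.141 ppm.
FC to add: 1.141 − 0.7 = 0.4409 mg/L as Cl₂.
Cl₂ equivalent: 0.4409 mg/L × 669,945 L = 295.4 g.
Product at 10.9% available Cl: 295.4 / 0.109 = 2710 g.
Volume: 2710 g ÷ 1.08 g/mL = 2509 mL.

2.51 L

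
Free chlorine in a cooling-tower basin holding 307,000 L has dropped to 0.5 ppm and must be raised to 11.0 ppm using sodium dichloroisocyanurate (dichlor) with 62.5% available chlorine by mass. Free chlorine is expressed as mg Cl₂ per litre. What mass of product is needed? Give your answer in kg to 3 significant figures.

Chlorine deficit: 11.0 − 0.5 = 10.5 ppm = 10.5 mg/L as Cl₂.
Cl₂ equivalent needed: 10.5 mg/L × 307,000 L = 3,224,000 mg = 3224 g.
Product at 62.5% available chlorine: 3224 / 0.625 = 5158 g.

5.16 kg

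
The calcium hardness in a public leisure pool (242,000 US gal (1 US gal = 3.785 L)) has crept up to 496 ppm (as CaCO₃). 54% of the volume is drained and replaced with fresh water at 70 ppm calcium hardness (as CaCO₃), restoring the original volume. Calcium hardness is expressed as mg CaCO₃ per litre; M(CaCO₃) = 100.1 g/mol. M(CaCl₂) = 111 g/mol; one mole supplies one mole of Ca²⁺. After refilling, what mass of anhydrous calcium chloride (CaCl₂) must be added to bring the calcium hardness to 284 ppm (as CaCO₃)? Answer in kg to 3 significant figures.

Volume: 242,000 US gal × 3.785 L/gal = 915,970 L.
After draining 54% and refilling: 496 × 0.46 + 70 × 0.54 = 265.96 ppm.
Deficit to target: 284 − 265.96 = 18.04 mg/L.
As CaCO₃: 18.04 mg/L × 915,970 L = 16,520 g; ÷ 100.1 = 165.1 mol Ca²⁺.
Mass: 165.1 × 111 = 18,320 g.

18.3 kg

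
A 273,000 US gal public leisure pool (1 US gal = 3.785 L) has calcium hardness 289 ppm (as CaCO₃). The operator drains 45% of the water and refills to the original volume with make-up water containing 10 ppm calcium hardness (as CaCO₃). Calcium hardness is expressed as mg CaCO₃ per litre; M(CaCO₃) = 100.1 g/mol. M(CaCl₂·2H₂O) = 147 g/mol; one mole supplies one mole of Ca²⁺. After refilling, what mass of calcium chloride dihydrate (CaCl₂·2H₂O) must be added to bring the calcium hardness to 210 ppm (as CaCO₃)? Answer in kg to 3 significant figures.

Volume: 273,000 US gal × 3.785 L/gal = 1,033,305 L.
After draining 45% and refilling: 289 × 0.55 + 10 × 0.45 = 163.45 ppm.
Deficit to target: 210 − 163.45 = 46.55 mg/L.
As CaCO₃: 46.55 mg/L × 1,033,305 L = 48,100 g; ÷ 100.1 = 480.5 mol Ca²⁺.
Mass: 480.5 × 147 = 70,640 g.

70.6 kg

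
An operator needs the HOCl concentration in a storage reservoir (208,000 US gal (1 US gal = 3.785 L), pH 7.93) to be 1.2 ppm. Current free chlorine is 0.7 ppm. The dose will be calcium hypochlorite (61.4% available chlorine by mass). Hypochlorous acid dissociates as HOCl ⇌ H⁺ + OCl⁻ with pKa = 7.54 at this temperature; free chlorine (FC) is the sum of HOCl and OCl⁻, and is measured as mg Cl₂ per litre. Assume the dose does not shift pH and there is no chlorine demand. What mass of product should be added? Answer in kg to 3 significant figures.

Volume: 208,000 US gal × 3.785 L/gal = 787,280 L.
[OCl⁻]/[HOCl] = 10^(pH − pKa) = 10^(7.93 − 7.54) = 2.455; fraction as HOCl = 1/(1 + 2.455) = 0.2895.
Free chlorine required for 1.2 ppm HOCl: 1.2 / 0.2895 = 4.146 ppm.
FC to add: 4.146 − 0.7 = 3.446 mg/L as Cl₂.
Cl₂ equivalent: 3.446 mg/L × 787,280 L = 2713 g.
Product at 61.4% available Cl: 2713 / 0.614 = 4418 g.

4.42 kg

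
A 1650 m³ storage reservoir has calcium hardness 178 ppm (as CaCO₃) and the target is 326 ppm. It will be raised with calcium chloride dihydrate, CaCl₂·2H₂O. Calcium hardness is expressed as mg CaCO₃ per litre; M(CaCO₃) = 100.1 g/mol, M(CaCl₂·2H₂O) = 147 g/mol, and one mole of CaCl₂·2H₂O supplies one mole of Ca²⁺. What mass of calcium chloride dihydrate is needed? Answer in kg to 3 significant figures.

Volume: 1650 m³ = 1,650,000 L.
Hardness to add: (326 − 178) = 148 mg/L as CaCO₃ × 1,650,000 L = 244,200 g as CaCO₃.
Moles of Ca²⁺ (1 mol Ca²⁺ ≡ 1 mol CaCO₃): 244,200 / 100.1 g/mol = 2440 mol.
Mass of CaCl₂·2H₂O: 2440 × 147 = 358,600 g.

359 kg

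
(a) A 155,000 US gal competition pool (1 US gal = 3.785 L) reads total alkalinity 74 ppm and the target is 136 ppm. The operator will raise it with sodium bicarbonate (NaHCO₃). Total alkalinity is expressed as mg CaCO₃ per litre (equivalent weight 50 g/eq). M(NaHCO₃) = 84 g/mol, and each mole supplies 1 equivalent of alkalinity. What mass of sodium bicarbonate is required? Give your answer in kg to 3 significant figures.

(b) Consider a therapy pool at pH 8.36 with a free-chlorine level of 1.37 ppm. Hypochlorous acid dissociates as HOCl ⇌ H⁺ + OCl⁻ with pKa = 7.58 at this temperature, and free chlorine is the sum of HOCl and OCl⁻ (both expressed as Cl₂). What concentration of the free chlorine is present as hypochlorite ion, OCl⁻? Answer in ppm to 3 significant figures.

(a) Volume: 155,000 US gal × 3.785 L/gal = 586,675 L.
(a) Alkalinity to add: (136 − 74) = 62 mg/L as CaCO₃ × 586,675 L = 36,370 g as CaCO₃.
(a) Equivalents: 36,370 g ÷ 50 g/eq = 727.5 eq.
(a) NaHCO₃ supplies 1 eq per mole → 727.5 mol.
(a) Mass: 727.5 mol × 84 g/mol = 61,110 g.

(b) [OCl⁻]/[HOCl] = 10^(pH − pKa) = 10^(8.36 − 7.58) = 10^0.78 = 6.026.
(b) Fraction as HOCl = 1 / (1 + 6.026) = 0.1423.
(b) OCl⁻ = (1 − 0.1423) × 1.37 ppm = 1.175 ppm.

(a) 61.1 kg; (b) 1.17 ppm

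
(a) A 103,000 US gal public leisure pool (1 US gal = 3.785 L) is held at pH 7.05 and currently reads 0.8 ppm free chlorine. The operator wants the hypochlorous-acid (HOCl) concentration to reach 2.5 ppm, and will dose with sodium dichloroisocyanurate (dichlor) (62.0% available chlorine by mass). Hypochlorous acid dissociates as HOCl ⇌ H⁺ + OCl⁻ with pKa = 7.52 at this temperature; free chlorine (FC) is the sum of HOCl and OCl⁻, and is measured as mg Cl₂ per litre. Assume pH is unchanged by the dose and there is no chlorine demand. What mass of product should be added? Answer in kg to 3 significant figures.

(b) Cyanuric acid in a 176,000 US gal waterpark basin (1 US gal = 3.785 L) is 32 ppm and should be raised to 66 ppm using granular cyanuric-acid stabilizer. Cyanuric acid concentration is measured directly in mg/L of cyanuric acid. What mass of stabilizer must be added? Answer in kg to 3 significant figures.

(a) 1.60 kg; (b) 22.6 kg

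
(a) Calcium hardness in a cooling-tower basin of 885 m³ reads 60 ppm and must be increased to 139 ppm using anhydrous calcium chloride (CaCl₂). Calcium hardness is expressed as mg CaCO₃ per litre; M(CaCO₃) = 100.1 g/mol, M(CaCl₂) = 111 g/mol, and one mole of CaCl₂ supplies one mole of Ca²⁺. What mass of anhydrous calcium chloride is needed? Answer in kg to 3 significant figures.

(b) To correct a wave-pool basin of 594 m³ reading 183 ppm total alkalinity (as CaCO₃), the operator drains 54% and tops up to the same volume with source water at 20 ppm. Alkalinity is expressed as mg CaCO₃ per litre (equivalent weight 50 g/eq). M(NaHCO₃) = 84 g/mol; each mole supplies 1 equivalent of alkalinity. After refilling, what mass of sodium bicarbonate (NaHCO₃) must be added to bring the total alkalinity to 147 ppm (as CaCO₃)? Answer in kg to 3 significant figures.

(a) Volume: 885 m³ = 885,000 L.
(a) Hardness to add: (139 − 60) = 79 mg/L as CaCO₃ × 885,000 L = 69,920 g as CaCO₃.
(a) Moles of Ca²⁺ (1 mol Ca²⁺ ≡ 1 mol CaCO₃): 69,920 / 100.1 g/mol = 698.5 mol.
(a) Mass of CaCl₂: 698.5 × 111 = 77,530 g.

(b) Volume: 594 m³ = 594,000 L.
(b) After draining 54% and refilling: 183 × 0.46 + 20 × 0.54 = 94.98 ppm.
(b) Deficit to target: 147 − 94.98 = 52.02 mg/L.
(b) As CaCO₃: 52.02 mg/L × 594,000 L = 30,900 g; ÷ 50 g/eq ÷ 1 = 618 mol NaHCO₃.
(b) Mass: 618 × 84 = 51,910 g.

(a) 77.5 kg; (b) 51.9 kg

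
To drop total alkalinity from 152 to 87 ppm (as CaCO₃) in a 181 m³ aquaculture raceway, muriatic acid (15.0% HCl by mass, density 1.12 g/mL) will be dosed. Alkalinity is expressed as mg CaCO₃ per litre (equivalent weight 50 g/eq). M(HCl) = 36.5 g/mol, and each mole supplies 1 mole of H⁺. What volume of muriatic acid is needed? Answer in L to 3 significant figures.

51.1 L

Volume: 181 m³ = 181,000 L.
Alkalinity to neutralize: (152 − 87) = 65 mg/L as CaCO₃ × 181,000 L = 11,760 g as CaCO₃.
Equivalents of H⁺ required: 11,760 ÷ 50 g/eq = 235.3 eq = 235.3 mol HCl.
Mass of HCl: 235.3 × 36.5 = 8588 g.
Mass of 15.0% solution: 8588 / 0.15 = 57,260 g.
Volume: 57,260 g ÷ 1.12 g/mL = 51,120 mL.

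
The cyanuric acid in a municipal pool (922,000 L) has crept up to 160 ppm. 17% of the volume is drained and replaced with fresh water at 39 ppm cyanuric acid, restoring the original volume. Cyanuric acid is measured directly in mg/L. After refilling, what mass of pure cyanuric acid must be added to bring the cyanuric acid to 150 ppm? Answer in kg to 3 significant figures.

After draining 17% and refilling: 160 × 0.83 + 39 × 0.17 = 139.43 ppm.
Deficit to target: 150 − 139.43 = 10.57 mg/L.
Mass: 10.57 mg/L × 922,000 L = 9746 g cyanuric acid.

9.75 kg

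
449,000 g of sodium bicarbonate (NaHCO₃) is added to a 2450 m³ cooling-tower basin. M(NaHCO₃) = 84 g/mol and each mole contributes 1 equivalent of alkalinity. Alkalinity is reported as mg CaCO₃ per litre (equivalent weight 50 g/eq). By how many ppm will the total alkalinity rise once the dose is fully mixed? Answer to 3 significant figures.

Volume: 2450 m³ = 2,450,000 L.
Moles of NaHCO₃: 449,000 g ÷ 84 g/mol = 5345 mol → 5345 eq of alkalinity.
As CaCO₃: 5345 eq × 50 g/eq = 267,300 g.
Rise: 267,300 g / 2,450,000 L × 1000 = 109.1 mg/L.

109 ppm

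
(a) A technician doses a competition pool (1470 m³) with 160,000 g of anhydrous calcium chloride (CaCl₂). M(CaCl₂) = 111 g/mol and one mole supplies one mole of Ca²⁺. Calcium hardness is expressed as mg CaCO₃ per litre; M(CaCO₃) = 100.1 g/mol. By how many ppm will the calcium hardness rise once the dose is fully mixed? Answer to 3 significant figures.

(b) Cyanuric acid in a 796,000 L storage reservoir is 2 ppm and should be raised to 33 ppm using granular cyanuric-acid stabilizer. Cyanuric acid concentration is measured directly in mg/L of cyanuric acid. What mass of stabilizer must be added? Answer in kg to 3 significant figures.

(a) Volume: 1470 m³ = 1,470,000 L.
(a) Moles of Ca²⁺: 160,000 g ÷ 111 g/mol = 1441 mol.
(a) As CaCO₃: 1441 mol × 100.1 g/mol = 144,300 g.
(a) Rise: 144,300 g / 1,470,000 L × 1000 = 98.16 mg/L.

(b) CYA to add: (33 − 2) = 31 mg/L × 796,000 L = 24,680 g cyanuric acid.

(a) 98.2 ppm; (b) 24.7 kg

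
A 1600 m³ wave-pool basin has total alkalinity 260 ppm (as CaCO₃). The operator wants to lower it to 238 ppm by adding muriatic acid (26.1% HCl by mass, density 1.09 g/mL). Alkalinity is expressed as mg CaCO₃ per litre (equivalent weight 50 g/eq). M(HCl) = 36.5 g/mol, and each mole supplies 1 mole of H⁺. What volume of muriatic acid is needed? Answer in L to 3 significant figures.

Volume: 1600 m³ = 1,600,000 L.
Alkalinity to neutralize: (260 − 238) = 22 mg/L as CaCO₃ × 1,600,000 L = 35,200 g as CaCO₃.
Equivalents of H⁺ required: 35,200 ÷ 50 g/eq = 704 eq = 704 mol HCl.
Mass of HCl: 704 × 36.5 = 25,700 g.
Mass of 26.1% solution: 25,700 / 0.261 = 98,450 g.
Volume: 98,450 g ÷ 1.09 g/mL = 90,320 mL.

90.3 L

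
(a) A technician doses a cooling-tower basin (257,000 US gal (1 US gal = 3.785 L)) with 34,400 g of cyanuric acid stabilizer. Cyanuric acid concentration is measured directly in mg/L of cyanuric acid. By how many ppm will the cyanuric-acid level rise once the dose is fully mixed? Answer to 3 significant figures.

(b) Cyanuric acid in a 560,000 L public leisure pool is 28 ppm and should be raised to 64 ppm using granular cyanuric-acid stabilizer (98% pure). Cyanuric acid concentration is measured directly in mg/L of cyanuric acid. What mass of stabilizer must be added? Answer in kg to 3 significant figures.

(a) 35.4 ppm; (b) 20.6 kg

(a) Volume: 257,000 US gal × 3.785 L/gal = 972,745 L.
(a) Rise: 34,400 g / 972,745 L × 1000 = 35.36 mg/L.

(b) CYA to add: (64 − 28) = 36 mg/L × 560,000 L = 20,160 g cyanuric acid.
(b) At 98% purity: 20,160 / 0.98 = 20,570 g product.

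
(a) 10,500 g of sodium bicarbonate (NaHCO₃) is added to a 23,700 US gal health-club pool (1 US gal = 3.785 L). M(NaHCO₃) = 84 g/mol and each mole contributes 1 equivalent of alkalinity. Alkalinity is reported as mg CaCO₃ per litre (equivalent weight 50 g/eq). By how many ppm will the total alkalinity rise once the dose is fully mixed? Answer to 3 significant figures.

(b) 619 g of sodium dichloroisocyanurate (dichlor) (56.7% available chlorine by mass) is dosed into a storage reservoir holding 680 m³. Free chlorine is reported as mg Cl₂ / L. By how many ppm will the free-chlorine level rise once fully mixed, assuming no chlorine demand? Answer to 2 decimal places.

(a) 69.7 ppm; (b) 0.52 ppm

(a) Volume: 23,700 US gal × 3.785 L/gal = 89,704 L.
(a) Moles of NaHCO₃: 10,500 g ÷ 84 g/mol = 125 mol → 125 eq of alkalinity.
(a) As CaCO₃: 125 eq × 50 g/eq = 6250 g.
(a) Rise: 6250 g / 89,704 L × 1000 = 69.67 mg/L.

(b) Volume: 680 m³ = 680,000 L.
(b) Available chlorine delivered: 619 g × 0.567 = 351 g as Cl₂.
(b) Concentration rise: 351 g / 680,000 L = 0.5161 mg/L = 0.52 ppm.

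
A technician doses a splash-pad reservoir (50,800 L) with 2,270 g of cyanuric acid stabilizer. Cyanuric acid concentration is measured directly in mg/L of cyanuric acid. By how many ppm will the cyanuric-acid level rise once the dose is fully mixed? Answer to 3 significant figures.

44.7 ppm

Rise: 2,270 g / 50,800 L × 1000 = 44.69 mg/L.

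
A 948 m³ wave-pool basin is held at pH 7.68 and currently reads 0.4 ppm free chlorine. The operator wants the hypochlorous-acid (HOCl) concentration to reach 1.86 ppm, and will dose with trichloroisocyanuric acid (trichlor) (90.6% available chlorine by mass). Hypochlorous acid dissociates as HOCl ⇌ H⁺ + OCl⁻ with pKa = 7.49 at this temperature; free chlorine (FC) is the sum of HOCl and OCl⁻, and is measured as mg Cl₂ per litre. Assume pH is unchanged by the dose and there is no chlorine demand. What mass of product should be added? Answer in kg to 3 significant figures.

Volume: 948 m³ = 948,000 L.
[OCl⁻]/[HOCl] = 10^(pH − pKa) = 10^(7.68 − 7.49) = 1.549; fraction as HOCl = 1/(1 + 1.549) = 0.3923.
Free chlorine required for 1.86 ppm HOCl: 1.86 / 0.3923 = 4.741 ppm.
FC to add: 4.741 − 0.4 = 4.341 mg/L as Cl₂.
Cl₂ equivalent: 4.341 mg/L × 948,000 L = 4115 g.
Product at 90.6% available Cl: 4115 / 0.906 = 4542 g.

4.54 kg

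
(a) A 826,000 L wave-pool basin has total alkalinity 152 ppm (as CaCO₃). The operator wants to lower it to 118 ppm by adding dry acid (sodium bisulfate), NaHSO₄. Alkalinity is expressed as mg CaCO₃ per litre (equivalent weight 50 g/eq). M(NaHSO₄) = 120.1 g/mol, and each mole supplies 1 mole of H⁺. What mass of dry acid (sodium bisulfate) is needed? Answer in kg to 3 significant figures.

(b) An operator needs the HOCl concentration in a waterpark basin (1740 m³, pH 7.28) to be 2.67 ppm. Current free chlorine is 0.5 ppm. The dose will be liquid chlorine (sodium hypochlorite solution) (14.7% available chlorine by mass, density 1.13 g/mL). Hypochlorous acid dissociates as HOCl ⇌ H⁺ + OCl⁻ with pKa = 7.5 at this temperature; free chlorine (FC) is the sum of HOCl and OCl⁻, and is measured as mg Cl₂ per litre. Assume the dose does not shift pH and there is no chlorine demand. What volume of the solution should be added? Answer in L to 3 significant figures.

(a) 67.5 kg; (b) 39.6 L

(a) Alkalinity to neutralize: (152 − 118) = 34 mg/L as CaCO₃ × 826,000 L = 28,080 g as CaCO₃.
(a) Equivalents of H⁺ required: 28,080 ÷ 50 g/eq = 561.7 eq = 561.7 mol NaHSO₄.
(a) Mass of NaHSO₄: 561.7 × 120.1 = 67,460 g.

(b) Volume: 1740 m³ = 1,740,000 L.
(b) [OCl⁻]/[HOCl] = 10^(pH − pKa) = 10^(7.28 − 7.5) = 0.6026; fraction as HOCl = 1/(1 + 0.6026) = 0.624.
(b) Free chlorine required for 2.67 ppm HOCl: 2.67 / 0.624 = 4.279 ppm.
(b) FC to add: 4.279 − 0.5 = 3.779 mg/L as Cl₂.
(b) Cl₂ equivalent: 3.779 mg/L × 1,740,000 L = 6575 g.
(b) Product at 14.7% available Cl: 6575 / 0.147 = 44,730 g.
(b) Volume: 44,730 g ÷ 1.13 g/mL = 39,580 mL.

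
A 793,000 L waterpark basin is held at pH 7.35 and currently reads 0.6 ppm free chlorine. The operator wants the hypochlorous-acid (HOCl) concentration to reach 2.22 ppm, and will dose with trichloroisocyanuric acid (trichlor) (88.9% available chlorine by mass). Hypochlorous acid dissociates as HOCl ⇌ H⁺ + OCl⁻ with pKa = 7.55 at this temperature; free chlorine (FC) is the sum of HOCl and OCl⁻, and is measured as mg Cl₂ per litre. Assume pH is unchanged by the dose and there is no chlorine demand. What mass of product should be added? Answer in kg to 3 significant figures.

2.69 kg

[OCl⁻]/[HOCl] = 10^(pH − pKa) = 10^(7.35 − 7.55) = 0.631; fraction as HOCl = 1/(1 + 0.631) = 0.6131.
Free chlorine required for 2.22 ppm HOCl: 2.22 / 0.6131 = 3.621 ppm.
FC to add: 3.621 − 0.6 = 3.021 mg/L as Cl₂.
Cl₂ equivalent: 3.021 mg/L × 793,000 L = 2395 g.
Product at 88.9% available Cl: 2395 / 0.889 = 2695 g.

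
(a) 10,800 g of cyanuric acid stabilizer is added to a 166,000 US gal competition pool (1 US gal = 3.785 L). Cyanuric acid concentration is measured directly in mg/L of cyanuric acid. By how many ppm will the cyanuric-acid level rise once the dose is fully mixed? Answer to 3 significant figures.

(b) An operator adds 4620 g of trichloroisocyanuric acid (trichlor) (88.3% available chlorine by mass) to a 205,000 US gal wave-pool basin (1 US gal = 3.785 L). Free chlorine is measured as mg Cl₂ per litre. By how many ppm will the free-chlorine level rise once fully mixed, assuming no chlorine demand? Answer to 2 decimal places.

(a) 17.2 ppm; (b) 5.26 ppm

(a) Volume: 166,000 US gal × 3.785 L/gal = 628,310 L.
(a) Rise: 10,800 g / 628,310 L × 1000 = 17.19 mg/L.

(b) Volume: 205,000 US gal × 3.785 L/gal = 775,925 L.
(b) Available chlorine delivered: 4620 g × 0.883 = 4079 g as Cl₂.
(b) Concentration rise: 4079 g / 775,925 L = 5.258 mg/L = 5.26 ppm.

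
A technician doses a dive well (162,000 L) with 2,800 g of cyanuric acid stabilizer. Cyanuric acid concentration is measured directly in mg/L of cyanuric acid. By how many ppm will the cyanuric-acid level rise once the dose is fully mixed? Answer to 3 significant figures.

17.3 ppm

Rise: 2,800 g / 162,000 L × 1000 = 17.28 mg/L.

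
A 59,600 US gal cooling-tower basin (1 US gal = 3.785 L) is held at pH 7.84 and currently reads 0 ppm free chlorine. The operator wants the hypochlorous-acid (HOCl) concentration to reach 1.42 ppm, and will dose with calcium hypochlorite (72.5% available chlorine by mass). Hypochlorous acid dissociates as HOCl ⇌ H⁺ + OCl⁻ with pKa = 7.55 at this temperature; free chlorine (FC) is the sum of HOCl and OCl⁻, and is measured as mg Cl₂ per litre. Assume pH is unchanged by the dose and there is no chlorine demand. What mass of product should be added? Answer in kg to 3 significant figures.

1.30 kg

Volume: 59,600 US gal × 3.785 L/gal = 225,586 L.
[OCl⁻]/[HOCl] = 10^(pH − pKa) = 10^(7.84 − 7.55) = 1.95; fraction as HOCl = 1/(1 + 1.95) = 0.339.
Free chlorine required for 1.42 ppm HOCl: 1.42 / 0.339 = 4.189 ppm.
FC to add: 4.189 − 0 = 4.189 mg/L as Cl₂.
Cl₂ equivalent: 4.189 mg/L × 225,586 L = 944.9 g.
Product at 72.5% available Cl: 944.9 / 0.725 = 1303 g.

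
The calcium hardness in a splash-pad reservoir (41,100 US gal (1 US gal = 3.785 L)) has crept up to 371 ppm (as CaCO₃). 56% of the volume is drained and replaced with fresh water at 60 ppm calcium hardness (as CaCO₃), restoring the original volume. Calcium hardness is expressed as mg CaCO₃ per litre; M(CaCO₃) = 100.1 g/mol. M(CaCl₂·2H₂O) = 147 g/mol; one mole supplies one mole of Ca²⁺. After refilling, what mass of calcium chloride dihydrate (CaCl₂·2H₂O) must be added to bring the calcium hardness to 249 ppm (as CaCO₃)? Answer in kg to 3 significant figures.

11.9 kg

Volume: 41,100 US gal × 3.785 L/gal = 155,564 L.
After draining 56% and refilling: 371 × 0.44 + 60 × 0.56 = 196.84 ppm.
Deficit to target: 249 − 196.84 = 52.16 mg/L.
As CaCO₃: 52.16 mg/L × 155,564 L = 8114 g; ÷ 100.1 = 81.06 mol Ca²⁺.
Mass: 81.06 × 147 = 11,920 g.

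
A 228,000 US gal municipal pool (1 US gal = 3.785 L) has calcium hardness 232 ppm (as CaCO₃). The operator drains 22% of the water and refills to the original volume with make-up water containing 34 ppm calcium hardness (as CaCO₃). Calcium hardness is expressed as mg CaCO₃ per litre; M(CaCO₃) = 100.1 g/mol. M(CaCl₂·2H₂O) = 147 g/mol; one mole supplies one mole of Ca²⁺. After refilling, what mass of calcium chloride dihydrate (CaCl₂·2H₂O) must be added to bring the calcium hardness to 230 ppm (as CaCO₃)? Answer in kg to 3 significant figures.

Volume: 228,000 US gal × 3.785 L/gal = 862,980 L.
After draining 22% and refilling: 232 × 0.78 + 34 × 0.22 = 188.44 ppm.
Deficit to target: 230 − 188.44 = 41.56 mg/L.
As CaCO₃: 41.56 mg/L × 862,980 L = 35,870 g; ÷ 100.1 = 358.3 mol Ca²⁺.
Mass: 358.3 × 147 = 52,670 g.

52.7 kg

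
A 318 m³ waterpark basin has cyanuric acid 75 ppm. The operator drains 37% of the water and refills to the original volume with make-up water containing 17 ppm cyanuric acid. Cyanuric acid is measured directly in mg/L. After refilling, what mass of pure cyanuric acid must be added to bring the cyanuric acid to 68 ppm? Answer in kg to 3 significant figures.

Volume: 318 m³ = 318,000 L.
After draining 37% and refilling: 75 × 0.63 + 17 × 0.37 = 53.54 ppm.
Deficit to target: 68 − 53.54 = 14.46 mg/L.
Mass: 14.46 mg/L × 318,000 L = 4598 g cyanuric acid.

4.60 kg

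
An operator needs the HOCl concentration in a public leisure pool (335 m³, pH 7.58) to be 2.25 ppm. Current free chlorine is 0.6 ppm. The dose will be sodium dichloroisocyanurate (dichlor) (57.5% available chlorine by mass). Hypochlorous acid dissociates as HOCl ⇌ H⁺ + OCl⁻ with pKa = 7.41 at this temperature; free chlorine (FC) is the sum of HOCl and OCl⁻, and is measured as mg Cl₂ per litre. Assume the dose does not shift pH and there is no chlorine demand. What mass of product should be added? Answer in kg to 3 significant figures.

2.90 kg

Volume: 335 m³ = 335,000 L.
[OCl⁻]/[HOCl] = 10^(pH − pKa) = 10^(7.58 − 7.41) = 1.479; fraction as HOCl = 1/(1 + 1.479) = 0.4034.
Free chlorine required for 2.25 ppm HOCl: 2.25 / 0.4034 = 5.578 ppm.
FC to add: 5.578 − 0.6 = 4.978 mg/L as Cl₂.
Cl₂ equivalent: 4.978 mg/L × 335,000 L = 1668 g.
Product at 57.5% available Cl: 1668 / 0.575 = 2900 g.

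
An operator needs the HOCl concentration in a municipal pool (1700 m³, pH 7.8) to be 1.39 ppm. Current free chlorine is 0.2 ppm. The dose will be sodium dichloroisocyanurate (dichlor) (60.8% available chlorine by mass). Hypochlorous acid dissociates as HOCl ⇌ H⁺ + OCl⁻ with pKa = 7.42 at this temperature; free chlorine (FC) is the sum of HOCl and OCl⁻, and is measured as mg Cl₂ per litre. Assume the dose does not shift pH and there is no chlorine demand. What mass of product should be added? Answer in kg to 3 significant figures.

Volume: 1700 m³ = 1,700,000 L.
[OCl⁻]/[HOCl] = 10^(pH − pKa) = 10^(7.8 − 7.42) = 2.399; fraction as HOCl = 1/(1 + 2.399) = 0.2942.
Free chlorine required for 1.39 ppm HOCl: 1.39 / 0.2942 = 4.724 ppm.
FC to add: 4.724 − 0.2 = 4.524 mg/L as Cl₂.
Cl₂ equivalent: 4.524 mg/L × 1,700,000 L = 7691 g.
Product at 60.8% available Cl: 7691 / 0.608 = 12,650 g.

12.7 kg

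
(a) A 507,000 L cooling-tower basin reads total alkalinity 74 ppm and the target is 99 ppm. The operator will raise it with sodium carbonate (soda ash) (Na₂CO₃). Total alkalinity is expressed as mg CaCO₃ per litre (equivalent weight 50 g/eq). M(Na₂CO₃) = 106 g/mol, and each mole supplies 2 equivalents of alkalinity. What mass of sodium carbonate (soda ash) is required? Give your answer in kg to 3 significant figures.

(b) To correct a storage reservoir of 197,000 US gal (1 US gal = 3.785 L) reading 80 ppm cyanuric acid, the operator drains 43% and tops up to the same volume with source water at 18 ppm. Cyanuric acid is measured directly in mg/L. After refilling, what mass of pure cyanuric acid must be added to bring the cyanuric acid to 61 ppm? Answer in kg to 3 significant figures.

(a) Alkalinity to add: (99 − 74) = 25 mg/L as CaCO₃ × 507,000 L = 12,680 g as CaCO₃.
(a) Equivalents: 12,680 g ÷ 50 g/eq = 253.5 eq.
(a) Each mole of Na₂CO₃ supplies 2 eq, so 253.5 / 2 = 126.8 mol.
(a) Mass: 126.8 mol × 106 g/mol = 13,440 g.

(b) Volume: 197,000 US gal × 3.785 L/gal = 745,645 L.
(b) After draining 43% and refilling: 80 × 0.57 + 18 × 0.43 = 53.34 ppm.
(b) Deficit to target: 61 − 53.34 = 7.66 mg/L.
(b) Mass: 7.66 mg/L × 745,645 L = 5712 g cyanuric acid.

(a) 13.4 kg; (b) 5.71 kg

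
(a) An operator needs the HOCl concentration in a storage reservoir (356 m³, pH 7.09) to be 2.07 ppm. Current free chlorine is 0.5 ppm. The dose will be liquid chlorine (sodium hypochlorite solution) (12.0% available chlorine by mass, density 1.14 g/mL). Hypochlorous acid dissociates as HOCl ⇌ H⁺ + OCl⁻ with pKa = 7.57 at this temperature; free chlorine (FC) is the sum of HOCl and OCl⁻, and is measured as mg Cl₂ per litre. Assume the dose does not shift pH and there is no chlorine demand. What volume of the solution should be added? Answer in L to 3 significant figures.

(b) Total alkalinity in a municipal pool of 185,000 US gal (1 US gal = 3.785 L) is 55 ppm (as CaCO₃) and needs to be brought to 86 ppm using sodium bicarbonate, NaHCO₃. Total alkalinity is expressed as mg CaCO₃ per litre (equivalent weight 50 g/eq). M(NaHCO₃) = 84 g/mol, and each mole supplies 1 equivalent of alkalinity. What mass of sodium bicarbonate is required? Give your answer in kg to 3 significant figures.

(a) 5.87 L; (b) 36.5 kg

(a) Volume: 356 m³ = 356,000 L.
(a) [OCl⁻]/[HOCl] = 10^(pH − pKa) = 10^(7.09 − 7.57) = 0.3311; fraction as HOCl = 1/(1 + 0.3311) = 0.7512.
(a) Free chlorine required for 2.07 ppm HOCl: 2.07 / 0.7512 = 2.755 ppm.
(a) FC to add: 2.755 − 0.5 = 2.255 mg/L as Cl₂.
(a) Cl₂ equivalent: 2.255 mg/L × 356,000 L = 802.9 g.
(a) Product at 12.0% available Cl: 802.9 / 0.12 = 6691 g.
(a) Volume: 6691 g ÷ 1.14 g/mL = 5869 mL.

(b) Volume: 185,000 US gal × 3.785 L/gal = 700,225 L.
(b) Alkalinity to add: (86 − 55) = 31 mg/L as CaCO₃ × 700,225 L = 21,710 g as CaCO₃.
(b) Equivalents: 21,710 g ÷ 50 g/eq = 434.1 eq.
(b) NaHCO₃ supplies 1 eq per mole → 434.1 mol.
(b) Mass: 434.1 mol × 84 g/mol = 36,470 g.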